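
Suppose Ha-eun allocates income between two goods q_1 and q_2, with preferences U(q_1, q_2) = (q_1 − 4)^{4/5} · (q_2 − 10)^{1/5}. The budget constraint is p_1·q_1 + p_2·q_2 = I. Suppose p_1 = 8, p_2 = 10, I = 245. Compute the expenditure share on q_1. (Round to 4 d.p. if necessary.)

This is Cobb-Douglas in (q_1−4, q_2−10): tangency gives 0.8·p_2·(q_2−10) = 0.2·p_1·(q_1−4).
Substituting into the budget: q_1* = 4 + 0.8·(I − 4·p_1 − 10·p_2)/p_1, and q_2* = 10 + 0.2·(…)/p_2.
Discretionary income = 245 − 4·8 − 10·10 = 113; q_1* = 4 + 0.8·113/8 = 15.3; q_2* = 10 + 0.2·113/10 = 12.26.
Expenditure on q_1: 8·15.3 = 122.4; share = 0.4996.

share on q_1 = 0.4996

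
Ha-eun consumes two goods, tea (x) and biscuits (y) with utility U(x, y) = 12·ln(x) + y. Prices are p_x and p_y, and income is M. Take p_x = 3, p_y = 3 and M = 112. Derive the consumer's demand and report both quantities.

MU_x = 12/x, MU_y = 1. Tangency: 12/x = p_x/p_y.
So x*(p_x,p_y) = 12·p_y/p_x, independent of income; and y* = (M − 12·p_y)/p_y.
At the given prices: x* = 12·3/3 = 12, and y* = 25.3333.

x* = 12, y* = 25.3333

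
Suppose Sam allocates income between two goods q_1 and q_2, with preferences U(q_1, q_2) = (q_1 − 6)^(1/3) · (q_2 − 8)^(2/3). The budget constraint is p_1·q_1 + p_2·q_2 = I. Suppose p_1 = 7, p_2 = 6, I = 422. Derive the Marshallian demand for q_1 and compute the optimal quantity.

After buying the subsistence bundle (6, 8), a share 1/3 of the remaining income goes to q_1: q_1* = 6 + 1/3·(I − 6p_1 − 8p_2)/p_1.
Discretionary income = 422 − 6·7 − 8·6 = 332; q_1* = 6 + 1/3·332/7 = 21.8095.

q_1* = 21.8095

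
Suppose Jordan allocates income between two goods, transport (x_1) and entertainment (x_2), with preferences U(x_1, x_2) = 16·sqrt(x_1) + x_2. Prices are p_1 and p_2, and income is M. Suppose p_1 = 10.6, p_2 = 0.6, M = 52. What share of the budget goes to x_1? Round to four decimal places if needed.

share on x_1 = 0.0418

Utility is quasi-linear in x_2; the FOC for x_1 is 8/√x_1 = p_1/p_2.
Thus x_1* = (8·p_2/p_1)² — independent of M — with the rest of income spent on x_2.
Plugging in: x_1* = (8·0.6/10.6)² = 0.2051, x_2* = 83.044.
Expenditure on x_1: 10.6·0.2051 = 2.1736; share = 0.0418.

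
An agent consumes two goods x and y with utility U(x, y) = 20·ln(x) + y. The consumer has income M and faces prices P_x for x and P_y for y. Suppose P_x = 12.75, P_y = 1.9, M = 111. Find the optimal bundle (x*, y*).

So x*(P_x,P_y) = 20·P_y/P_x, independent of income; and y* = (M − 20·P_y)/P_y.
At the given prices: x* = 20·1.9/12.75 = 2.9804, and y* = 38.4211.

x* = 2.9804, y* = 38.4211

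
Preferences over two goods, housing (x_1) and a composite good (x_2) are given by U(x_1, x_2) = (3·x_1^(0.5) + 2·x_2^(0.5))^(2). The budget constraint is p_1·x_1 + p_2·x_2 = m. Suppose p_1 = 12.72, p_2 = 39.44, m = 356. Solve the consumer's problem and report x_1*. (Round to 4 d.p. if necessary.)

x_1* = 24.4786

MRS = MU_x_1/MU_x_2 = (3/2)·(x_2/x_1)^(0.5). Set equal to p_1/p_2.
Solve for the ratio: x_2/x_1 = [(2/3)·p_1/p_2]^(2).
With the ratio pinned down, the budget gives x_1* = m/(p_1 + p_2·(x_2/x_1)) and x_2* = (x_2/x_1)·x_1*.
Numerically x_2/x_1 = 0.046229, so x_1* = 356/(12.72 + 39.44·0.046229) = 24.4786.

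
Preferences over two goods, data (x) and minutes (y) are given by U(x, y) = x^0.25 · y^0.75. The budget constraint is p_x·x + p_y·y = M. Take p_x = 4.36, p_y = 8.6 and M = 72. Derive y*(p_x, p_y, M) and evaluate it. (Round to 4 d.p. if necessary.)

The MRS is (1/3)·y/x. Set MRS = p_x/p_y.
So 0.25·p_y·y = 0.75·p_x·x; combined with the budget, a share 0.25 of income goes to x.
Demand: x*(p_x,p_y,M) = 0.25·M/p_x and y* = 0.75·M/p_y.
At p_x=4.36, p_y=8.6, M=72: y* = 0.75·72/8.6 = 6.2791.

y* = 6.2791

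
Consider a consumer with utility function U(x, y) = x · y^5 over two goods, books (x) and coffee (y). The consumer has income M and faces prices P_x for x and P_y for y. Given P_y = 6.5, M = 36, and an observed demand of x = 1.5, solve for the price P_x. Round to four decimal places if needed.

Tangency: MRS = (1/5)·y/x = P_x/P_y.
So P_y·y = 5·P_x·x; combined with the budget, a share 1/6 of income goes to x.
Demand: x*(P_x,P_y,M) = 1/6·M/P_x and y* = 5/6·M/P_y.
Set x* = 1.5 in the demand function and solve for P_x: P_x = 4.

P_x = 4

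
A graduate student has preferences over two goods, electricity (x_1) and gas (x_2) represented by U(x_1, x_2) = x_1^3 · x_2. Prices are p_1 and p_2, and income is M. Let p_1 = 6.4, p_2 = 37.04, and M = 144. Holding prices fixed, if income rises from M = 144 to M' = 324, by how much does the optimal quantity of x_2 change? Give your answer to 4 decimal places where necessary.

Δx_2* = 1.2149

Demand: x_1*(p_1,p_2,M) = 0.75·M/p_1 and x_2* = 0.25·M/p_2.
At p_1=6.4, p_2=37.04, M=144: x_2* = 0.25·144/37.04 = 0.9719.
At M' = 324: x_2* = 2.1868. Change: 2.1868 − 0.9719 = 1.2149.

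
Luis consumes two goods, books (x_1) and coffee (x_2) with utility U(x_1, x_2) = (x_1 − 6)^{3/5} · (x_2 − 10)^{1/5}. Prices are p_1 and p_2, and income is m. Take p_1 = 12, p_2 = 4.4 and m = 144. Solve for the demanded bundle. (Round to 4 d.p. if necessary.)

After buying the subsistence bundle (6, 10), a share 0.75 of the remaining income goes to x_1: x_1* = 6 + 0.75·(m − 6p_1 − 10p_2)/p_1.
Discretionary income = 144 − 6·12 − 10·4.4 = 28; x_1* = 6 + 0.75·28/12 = 7.75; x_2* = 10 + 0.25·28/4.4 = 11.5909.

x_1* = 7.75, x_2* = 11.5909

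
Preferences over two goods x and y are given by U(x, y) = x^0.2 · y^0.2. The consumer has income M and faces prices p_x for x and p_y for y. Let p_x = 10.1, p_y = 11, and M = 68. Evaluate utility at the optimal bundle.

V = 1.5975

Tangency: MRS = y/x = p_x/p_y.
So 0.2·p_y·y = 0.2·p_x·x; combined with the budget, a share 0.5 of income goes to x.
Demand: x*(p_x,p_y,M) = 0.5·M/p_x and y* = 0.5·M/p_y.
At p_x=10.1, p_y=11, M=68: x* = 0.5·68/10.1 = 3.3663, y* = 3.0909.
Utility at the optimum: U(3.3663, 3.0909) = 1.5975.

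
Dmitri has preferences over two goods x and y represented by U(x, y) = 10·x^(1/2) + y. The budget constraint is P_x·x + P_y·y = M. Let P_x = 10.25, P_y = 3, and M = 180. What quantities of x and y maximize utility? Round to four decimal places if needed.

Utility is quasi-linear in y; the FOC for x is 5/√x = P_x/P_y.
Solve: √x = 5·P_y/P_x, so x*(P_x,P_y) = (5·P_y/P_x)², and y* = (M − P_x·x*)/P_y.
Plugging in: x* = (5·3/10.25)² = 2.1416, y* = 52.6829.

x* = 2.1416, y* = 52.6829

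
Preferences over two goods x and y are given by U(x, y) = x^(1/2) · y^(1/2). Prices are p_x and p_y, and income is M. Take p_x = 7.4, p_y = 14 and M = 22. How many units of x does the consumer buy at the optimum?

MU_x/MU_y = (0.5·y)/(0.5·x); tangency sets this equal to p_x/p_y.
So 0.5·p_y·y = 0.5·p_x·x; combined with the budget, a share 0.5 of income goes to x.
Demand: x*(p_x,p_y,M) = 0.5·M/p_x and y* = 0.5·M/p_y.
At p_x=7.4, p_y=14, M=22: x* = 0.5·22/7.4 = 1.4865.

x* = 1.4865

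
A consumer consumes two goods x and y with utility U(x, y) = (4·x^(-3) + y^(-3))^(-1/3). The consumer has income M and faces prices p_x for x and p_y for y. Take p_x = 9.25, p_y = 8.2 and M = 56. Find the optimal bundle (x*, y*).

MRS = MU_x/MU_y = 4·(y/x)^(4). Set equal to p_x/p_y.
Hence y/x = ((1/4)·p_x/p_y)^(1/(4)), i.e. raised to the 0.25 power.
Substitute y = (y/x)·x into the budget: x* = M/(p_x + p_y·(y/x)).
Numerically y/x = 0.728731, so x* = 56/(9.25 + 8.2·0.728731) = 3.678 and y* = 0.728731·3.678 = 2.6803.

x* = 3.678, y* = 2.6803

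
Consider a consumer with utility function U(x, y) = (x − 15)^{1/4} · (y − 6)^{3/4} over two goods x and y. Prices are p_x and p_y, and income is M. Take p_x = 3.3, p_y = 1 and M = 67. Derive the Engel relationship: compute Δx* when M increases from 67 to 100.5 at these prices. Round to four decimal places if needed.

Δx* = 2.5379

Let x' = x−15, y' = y−6. MRS = (1/3)·y'/x' = p_x/p_y.
After buying the subsistence bundle (15, 6), a share 0.25 of the remaining income goes to x: x* = 15 + 0.25·(M − 15p_x − 6p_y)/p_x.
Discretionary income = 67 − 15·3.3 − 6·1 = 11.5; x* = 15 + 0.25·11.5/3.3 = 15.8712.
At M' = 100.5: x* = 18.4091. Change: 18.4091 − 15.8712 = 2.5379.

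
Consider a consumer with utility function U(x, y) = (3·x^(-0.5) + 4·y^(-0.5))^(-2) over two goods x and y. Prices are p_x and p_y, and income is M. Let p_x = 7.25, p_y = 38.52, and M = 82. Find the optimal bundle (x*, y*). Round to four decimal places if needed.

x* = 3.6323, y* = 1.4451

Numerically y/x = 0.397857, so x* = 82/(7.25 + 38.52·0.397857) = 3.6323 and y* = 0.397857·3.6323 = 1.4451.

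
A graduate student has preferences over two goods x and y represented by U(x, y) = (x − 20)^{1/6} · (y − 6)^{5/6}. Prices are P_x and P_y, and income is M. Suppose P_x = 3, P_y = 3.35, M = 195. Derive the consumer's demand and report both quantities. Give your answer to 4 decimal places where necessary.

Substituting into the budget: x* = 20 + 1/6·(M − 20·P_x − 6·P_y)/P_x, and y* = 6 + 5/6·(…)/P_y.
Discretionary income = 195 − 20·3 − 6·3.35 = 114.9; x* = 20 + 1/6·114.9/3 = 26.3833; y* = 6 + 5/6·114.9/3.35 = 34.5821.

x* = 26.3833, y* = 34.5821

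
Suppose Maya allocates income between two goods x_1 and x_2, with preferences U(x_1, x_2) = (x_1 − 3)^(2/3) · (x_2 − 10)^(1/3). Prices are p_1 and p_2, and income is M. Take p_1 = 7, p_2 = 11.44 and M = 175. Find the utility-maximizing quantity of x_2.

Let x_1' = x_1−3, x_2' = x_2−10. MRS = 2·x_2'/x_1' = p_1/p_2.
Substituting into the budget: x_1* = 3 + 2/3·(M − 3·p_1 − 10·p_2)/p_1, and x_2* = 10 + 1/3·(…)/p_2.
Discretionary income = 175 − 3·7 − 10·11.44 = 39.6; x_2* = 10 + 1/3·39.6/11.44 = 11.1538.

x_2* = 11.1538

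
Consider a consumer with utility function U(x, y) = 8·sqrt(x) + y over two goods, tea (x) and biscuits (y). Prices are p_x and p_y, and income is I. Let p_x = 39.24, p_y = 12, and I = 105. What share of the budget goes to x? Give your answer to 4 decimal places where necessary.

share on x = 0.5592

Thus x* = (4·p_y/p_x)² — independent of I — with the rest of income spent on y.
Plugging in: x* = (4·12/39.24)² = 1.4963, y* = 3.857.
Expenditure on x: 39.24·1.4963 = 58.7156; share = 0.5592.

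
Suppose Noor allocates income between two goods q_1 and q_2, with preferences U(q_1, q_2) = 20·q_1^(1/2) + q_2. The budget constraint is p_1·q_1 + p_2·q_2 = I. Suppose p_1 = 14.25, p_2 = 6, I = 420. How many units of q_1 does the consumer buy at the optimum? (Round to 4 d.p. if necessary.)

Thus q_1* = (10·p_2/p_1)² — independent of I — with the rest of income spent on q_2.
Plugging in: q_1* = (10·6/14.25)² = 17.7285.

q_1* = 17.7285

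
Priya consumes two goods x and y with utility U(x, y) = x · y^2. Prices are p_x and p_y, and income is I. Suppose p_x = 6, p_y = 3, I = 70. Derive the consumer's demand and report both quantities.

x* = 3.8889, y* = 15.5556

Tangency: MRS = (1/2)·y/x = p_x/p_y.
So p_y·y = 2·p_x·x; combined with the budget, a share 1/3 of income goes to x.
Demand: x*(p_x,p_y,I) = 1/3·I/p_x and y* = 2/3·I/p_y.
At p_x=6, p_y=3, I=70: x* = 1/3·70/6 = 3.8889, y* = 15.5556.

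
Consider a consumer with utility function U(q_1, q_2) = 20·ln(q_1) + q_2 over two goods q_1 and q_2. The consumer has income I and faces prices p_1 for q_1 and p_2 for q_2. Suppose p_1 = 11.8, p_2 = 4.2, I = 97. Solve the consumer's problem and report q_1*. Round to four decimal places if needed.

q_1* = 7.1186

Set MRS = p_1/p_2: (20/q_1)/1 = p_1/p_2.
So q_1*(p_1,p_2) = 20·p_2/p_1, independent of income; and q_2* = (I − 20·p_2)/p_2.
At the given prices: q_1* = 20·4.2/11.8 = 7.1186.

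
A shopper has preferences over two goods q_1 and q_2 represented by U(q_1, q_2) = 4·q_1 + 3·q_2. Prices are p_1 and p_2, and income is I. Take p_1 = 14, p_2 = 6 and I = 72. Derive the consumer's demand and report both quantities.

Linear utility — the consumer picks whichever good has higher MU/price: 4/14 = 0.2857 vs 3/6 = 0.5.
q_2 gives more utility per dollar, so spend all income on q_2: q_2* = I/p_2, q_1* = 0.
Numerically: q_1* = 0, q_2* = 12.

q_1* = 0, q_2* = 12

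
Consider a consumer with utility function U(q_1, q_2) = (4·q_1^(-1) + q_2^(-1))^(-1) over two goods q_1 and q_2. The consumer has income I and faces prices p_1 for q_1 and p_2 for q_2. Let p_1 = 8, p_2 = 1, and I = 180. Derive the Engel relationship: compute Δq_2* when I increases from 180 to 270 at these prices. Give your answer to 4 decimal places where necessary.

MU_q_1 ∝ 4·q_1^(-2), MU_q_2 ∝ q_2^(-2), so MRS = 4·(q_2/q_1)^(2) = p_1/p_2.
Solve for the ratio: q_2/q_1 = [(1/4)·p_1/p_2]^(0.5).
Substitute q_2 = (q_2/q_1)·q_1 into the budget: q_1* = I/(p_1 + p_2·(q_2/q_1)).
Numerically q_2/q_1 = 1.414214, so q_1* = 180/(8 + 1·1.414214) = 19.12 and q_2* = 1.414214·19.12 = 27.0398.
At I' = 270: q_2* = 40.5597. Change: 40.5597 − 27.0398 = 13.5199.

Δq_2* = 13.5199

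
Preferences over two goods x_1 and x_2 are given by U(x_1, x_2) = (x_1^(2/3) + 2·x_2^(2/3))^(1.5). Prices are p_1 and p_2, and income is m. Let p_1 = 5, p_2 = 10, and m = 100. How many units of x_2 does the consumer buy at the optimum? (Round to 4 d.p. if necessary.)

x_2* = 6.6667

Substitute x_2 = (x_2/x_1)·x_1 into the budget: x_1* = m/(p_1 + p_2·(x_2/x_1)).
Numerically x_2/x_1 = 1, so x_1* = 100/(5 + 10·1) = 6.6667 and x_2* = 1·6.6667 = 6.6667.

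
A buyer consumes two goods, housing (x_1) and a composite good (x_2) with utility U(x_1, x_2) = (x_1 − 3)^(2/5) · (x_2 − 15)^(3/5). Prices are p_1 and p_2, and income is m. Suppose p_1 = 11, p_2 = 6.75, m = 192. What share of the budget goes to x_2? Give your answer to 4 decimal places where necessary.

Let x_1' = x_1−3, x_2' = x_2−15. MRS = (2/3)·x_2'/x_1' = p_1/p_2.
After buying the subsistence bundle (3, 15), a share 0.4 of the remaining income goes to x_1: x_1* = 3 + 0.4·(m − 3p_1 − 15p_2)/p_1.
Discretionary income = 192 − 3·11 − 15·6.75 = 57.75; x_1* = 3 + 0.4·57.75/11 = 5.1; x_2* = 15 + 0.6·57.75/6.75 = 20.1333.
Expenditure on x_2: 6.75·20.1333 = 135.9; share = 0.7078.

share on x_2 = 0.7078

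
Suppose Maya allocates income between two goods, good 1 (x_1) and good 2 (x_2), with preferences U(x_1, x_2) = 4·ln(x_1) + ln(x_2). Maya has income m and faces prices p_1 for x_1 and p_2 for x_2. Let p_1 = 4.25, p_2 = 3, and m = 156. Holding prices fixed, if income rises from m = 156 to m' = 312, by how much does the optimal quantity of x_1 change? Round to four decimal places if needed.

Δx_1* = 29.3647

MU_x_1/MU_x_2 = (4·x_2)/(x_1); tangency sets this equal to p_1/p_2.
Rearranging, p_2·x_2 = (1/4)·p_1·x_1. Substituting into the budget gives p_1·x_1·(1 + (1/4)) = m.
Demand: x_1*(p_1,p_2,m) = 0.8·m/p_1 and x_2* = 0.2·m/p_2.
At p_1=4.25, p_2=3, m=156: x_1* = 0.8·156/4.25 = 29.3647.
At m' = 312: x_1* = 58.7294. Change: 58.7294 − 29.3647 = 29.3647.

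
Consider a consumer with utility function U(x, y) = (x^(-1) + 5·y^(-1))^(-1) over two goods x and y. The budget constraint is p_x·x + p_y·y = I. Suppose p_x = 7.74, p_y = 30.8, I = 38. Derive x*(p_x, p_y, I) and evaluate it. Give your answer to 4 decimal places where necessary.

x* = 0.8991

Numerically y/x = 1.120934, so x* = 38/(7.74 + 30.8·1.120934) = 0.8991.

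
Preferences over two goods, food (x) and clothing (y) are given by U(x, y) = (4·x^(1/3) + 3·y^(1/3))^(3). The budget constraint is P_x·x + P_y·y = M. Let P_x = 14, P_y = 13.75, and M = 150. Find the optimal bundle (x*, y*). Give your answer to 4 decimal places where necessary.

x* = 6.4723, y* = 4.3191

With the ratio pinned down, the budget gives x* = M/(P_x + P_y·(y/x)) and y* = (y/x)·x*.
Numerically y/x = 0.667313, so x* = 150/(14 + 13.75·0.667313) = 6.4723 and y* = 0.667313·6.4723 = 4.3191.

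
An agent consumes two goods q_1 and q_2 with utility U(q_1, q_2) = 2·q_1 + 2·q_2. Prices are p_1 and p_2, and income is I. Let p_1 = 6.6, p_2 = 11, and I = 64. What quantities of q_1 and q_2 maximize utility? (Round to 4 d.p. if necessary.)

Linear utility — the consumer picks whichever good has higher MU/price: 2/6.6 = 0.303 vs 2/11 = 0.1818.
q_1 gives more utility per dollar, so spend all income on q_1: q_1* = I/p_1, q_2* = 0.
Numerically: q_1* = 9.697, q_2* = 0.

q_1* = 9.697, q_2* = 0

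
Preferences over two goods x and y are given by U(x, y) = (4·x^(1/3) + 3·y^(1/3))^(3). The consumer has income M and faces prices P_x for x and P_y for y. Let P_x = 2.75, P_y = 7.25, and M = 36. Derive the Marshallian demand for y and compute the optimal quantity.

MRS = MU_x/MU_y = (4/3)·(y/x)^(2/3). Set equal to P_x/P_y.
Hence y/x = ((3/4)·P_x/P_y)^(1/(2/3)), i.e. raised to the 1.5 power.
Substitute y = (y/x)·x into the budget: x* = M/(P_x + P_y·(y/x)).
Numerically y/x = 0.151734, so x* = 36/(2.75 + 7.25·0.151734) = 9.3505 and y* = 0.151734·9.3505 = 1.4188.

y* = 1.4188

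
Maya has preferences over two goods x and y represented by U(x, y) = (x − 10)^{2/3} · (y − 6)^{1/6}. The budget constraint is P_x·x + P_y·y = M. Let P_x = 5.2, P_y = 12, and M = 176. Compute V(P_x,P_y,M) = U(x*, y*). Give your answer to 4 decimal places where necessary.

This is Cobb-Douglas in (x−10, y−6): tangency gives 2/3·P_y·(y−6) = 1/6·P_x·(x−10).
After buying the subsistence bundle (10, 6), a share 0.8 of the remaining income goes to x: x* = 10 + 0.8·(M − 10P_x − 6P_y)/P_x.
Discretionary income = 176 − 10·5.2 − 6·12 = 52; x* = 10 + 0.8·52/5.2 = 18; y* = 6 + 0.2·52/12 = 6.8667.
Utility at the optimum: U(18, 6.8667) = 3.9057.

V = 3.9057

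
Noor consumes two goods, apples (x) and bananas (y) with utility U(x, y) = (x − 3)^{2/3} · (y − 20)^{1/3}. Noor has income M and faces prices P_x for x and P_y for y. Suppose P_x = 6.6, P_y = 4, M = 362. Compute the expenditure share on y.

Substituting into the budget: x* = 3 + 2/3·(M − 3·P_x − 20·P_y)/P_x, and y* = 20 + 1/3·(…)/P_y.
Discretionary income = 362 − 3·6.6 − 20·4 = 262.2; x* = 3 + 2/3·262.2/6.6 = 29.4848; y* = 20 + 1/3·262.2/4 = 41.85.
Expenditure on y: 4·41.85 = 167.4; share = 0.4624.

share on y = 0.4624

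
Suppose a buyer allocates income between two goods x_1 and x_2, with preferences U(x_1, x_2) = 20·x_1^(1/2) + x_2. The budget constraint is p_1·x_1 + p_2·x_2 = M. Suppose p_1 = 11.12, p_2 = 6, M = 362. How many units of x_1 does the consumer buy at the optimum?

x_1* = 29.1134

Set MRS = p_1/p_2: 10·x_1^(−1/2) = p_1/p_2.
Thus x_1* = (10·p_2/p_1)² — independent of M — with the rest of income spent on x_2.
Plugging in: x_1* = (10·6/11.12)² = 29.1134.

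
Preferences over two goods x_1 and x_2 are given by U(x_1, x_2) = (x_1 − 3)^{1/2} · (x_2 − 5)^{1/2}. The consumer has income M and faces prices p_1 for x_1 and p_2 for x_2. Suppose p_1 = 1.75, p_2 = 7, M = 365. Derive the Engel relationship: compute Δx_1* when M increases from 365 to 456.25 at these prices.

Discretionary income = 365 − 3·1.75 − 5·7 = 324.75; x_1* = 3 + 0.5·324.75/1.75 = 95.7857.
At M' = 456.25: x_1* = 121.8571. Change: 121.8571 − 95.7857 = 26.0714.

Δx_1* = 26.0714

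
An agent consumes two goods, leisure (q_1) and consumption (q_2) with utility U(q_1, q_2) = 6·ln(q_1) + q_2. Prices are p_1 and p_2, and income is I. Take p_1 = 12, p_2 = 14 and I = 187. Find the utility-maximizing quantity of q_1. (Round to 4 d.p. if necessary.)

Set MRS = p_1/p_2: (6/q_1)/1 = p_1/p_2.
So q_1*(p_1,p_2) = 6·p_2/p_1, independent of income; and q_2* = (I − 6·p_2)/p_2.
At the given prices: q_1* = 6·14/12 = 7.

q_1* = 7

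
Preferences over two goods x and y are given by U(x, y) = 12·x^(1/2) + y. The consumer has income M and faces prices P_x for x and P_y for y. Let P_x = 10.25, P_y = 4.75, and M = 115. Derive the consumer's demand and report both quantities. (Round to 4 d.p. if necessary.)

x* = 7.7311, y* = 7.5276

Set MRS = P_x/P_y: 6·x^(−1/2) = P_x/P_y.
Thus x* = (6·P_y/P_x)² — independent of M — with the rest of income spent on y.
Plugging in: x* = (6·4.75/10.25)² = 7.7311, y* = 7.5276.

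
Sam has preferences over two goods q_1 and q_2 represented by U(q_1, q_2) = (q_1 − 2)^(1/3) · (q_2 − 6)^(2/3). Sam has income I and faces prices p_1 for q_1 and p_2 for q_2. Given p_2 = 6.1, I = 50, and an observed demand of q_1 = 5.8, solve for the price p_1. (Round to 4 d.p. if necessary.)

Let q_1' = q_1−2, q_2' = q_2−6. MRS = (1/2)·q_2'/q_1' = p_1/p_2.
After buying the subsistence bundle (2, 6), a share 1/3 of the remaining income goes to q_1: q_1* = 2 + 1/3·(I − 2p_1 − 6p_2)/p_1.
Set q_1* = 5.8 in the demand function and solve for p_1: p_1 = 1.

p_1 = 1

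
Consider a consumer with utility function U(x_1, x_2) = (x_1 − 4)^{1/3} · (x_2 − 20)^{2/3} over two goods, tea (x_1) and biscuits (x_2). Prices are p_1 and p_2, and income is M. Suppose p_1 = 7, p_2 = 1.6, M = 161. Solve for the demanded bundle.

Discretionary income = 161 − 4·7 − 20·1.6 = 101; x_1* = 4 + 1/3·101/7 = 8.8095; x_2* = 20 + 2/3·101/1.6 = 62.0833.

x_1* = 8.8095, x_2* = 62.0833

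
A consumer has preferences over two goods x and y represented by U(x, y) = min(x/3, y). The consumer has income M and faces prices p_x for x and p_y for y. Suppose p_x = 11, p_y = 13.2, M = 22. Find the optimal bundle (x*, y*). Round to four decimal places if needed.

Leontief preferences: the optimum is at the kink where x/3 = y/1, i.e. y = (1/3)·x.
Budget: p_x·x + p_y·(1/3)·x = M, so (3·p_x + p_y)·x = 3·M.
Demand: x*(p_x,p_y,M) = 3·M/(3·p_x + p_y), y* = M/(3·p_x + p_y).
Here 3·11 + 13.2 = 46.2, giving x* = 1.4286 and y* = 0.4762.

x* = 1.4286, y* = 0.4762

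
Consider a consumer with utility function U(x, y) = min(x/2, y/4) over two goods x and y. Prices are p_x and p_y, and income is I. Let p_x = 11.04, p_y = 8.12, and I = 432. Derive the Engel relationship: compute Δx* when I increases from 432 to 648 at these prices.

Δx* = 7.9179

With perfect complements, no substitution: consume in ratio x:y = 2:4.
Budget: p_x·x + p_y·2·x = I, so (2·p_x + 4·p_y)·x = 2·I.
Demand: x*(p_x,p_y,I) = 2·I/(2·p_x + 4·p_y), y* = 4·I/(2·p_x + 4·p_y).
Here 2·11.04 + 4·8.12 = 54.56, giving x* = 15.8358.
At I' = 648: x* = 23.7537. Change: 23.7537 − 15.8358 = 7.9179.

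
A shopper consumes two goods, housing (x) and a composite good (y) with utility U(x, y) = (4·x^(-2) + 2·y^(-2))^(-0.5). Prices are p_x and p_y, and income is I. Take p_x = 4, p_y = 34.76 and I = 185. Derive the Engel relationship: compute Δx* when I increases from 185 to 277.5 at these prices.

Δx* = 5.3102

MU_x ∝ 4·x^(-3), MU_y ∝ 2·y^(-3), so MRS = 2·(y/x)^(3) = p_x/p_y.
Solve for the ratio: y/x = [(1/2)·p_x/p_y]^(1/3).
Substitute y = (y/x)·x into the budget: x* = I/(p_x + p_y·(y/x)).
Numerically y/x = 0.386056, so x* = 185/(4 + 34.76·0.386056) = 10.6204.
At I' = 277.5: x* = 15.9306. Change: 15.9306 − 10.6204 = 5.3102.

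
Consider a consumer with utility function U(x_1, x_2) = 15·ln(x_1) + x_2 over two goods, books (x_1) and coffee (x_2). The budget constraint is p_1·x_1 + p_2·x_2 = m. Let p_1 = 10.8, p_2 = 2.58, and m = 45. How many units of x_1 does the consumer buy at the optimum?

MU_x_1 = 15/x_1, MU_x_2 = 1. Tangency: 15/x_1 = p_1/p_2.
So x_1*(p_1,p_2) = 15·p_2/p_1, independent of income; and x_2* = (m − 15·p_2)/p_2.
At the given prices: x_1* = 15·2.58/10.8 = 3.5833.

x_1* = 3.5833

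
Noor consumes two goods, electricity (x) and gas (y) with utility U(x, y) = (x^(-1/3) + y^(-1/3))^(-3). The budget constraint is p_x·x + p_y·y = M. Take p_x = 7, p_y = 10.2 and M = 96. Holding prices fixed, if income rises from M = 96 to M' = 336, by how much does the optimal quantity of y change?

Δy* = 12.3179

MU_x ∝ x^(-4/3), MU_y ∝ y^(-4/3), so MRS = (y/x)^(4/3) = p_x/p_y.
Solve for the ratio: y/x = [p_x/p_y]^(0.75).
Substitute y = (y/x)·x into the budget: x* = M/(p_x + p_y·(y/x)).
Numerically y/x = 0.754004, so x* = 96/(7 + 10.2·0.754004) = 6.5347 and y* = 0.754004·6.5347 = 4.9272.
At M' = 336: y* = 17.2451. Change: 17.2451 − 4.9272 = 12.3179.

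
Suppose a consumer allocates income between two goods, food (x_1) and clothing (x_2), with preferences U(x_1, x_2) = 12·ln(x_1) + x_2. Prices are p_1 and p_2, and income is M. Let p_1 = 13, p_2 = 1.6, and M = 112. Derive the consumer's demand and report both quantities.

Set MRS = p_1/p_2: (12/x_1)/1 = p_1/p_2.
So x_1*(p_1,p_2) = 12·p_2/p_1, independent of income; and x_2* = (M − 12·p_2)/p_2.
At the given prices: x_1* = 12·1.6/13 = 1.4769, and x_2* = 58.

x_1* = 1.4769, x_2* = 58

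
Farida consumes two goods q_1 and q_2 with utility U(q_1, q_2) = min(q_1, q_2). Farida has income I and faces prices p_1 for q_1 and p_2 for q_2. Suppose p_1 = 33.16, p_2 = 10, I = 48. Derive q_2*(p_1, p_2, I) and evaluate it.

q_2* = 1.1121

Here 33.16 + 10 = 43.16, giving q_2* = 1.1121.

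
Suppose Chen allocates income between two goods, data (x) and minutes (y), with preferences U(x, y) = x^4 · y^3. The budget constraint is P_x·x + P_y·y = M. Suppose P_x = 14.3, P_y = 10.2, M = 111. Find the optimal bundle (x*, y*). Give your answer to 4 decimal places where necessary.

The MRS is (4/3)·y/x. Set MRS = P_x/P_y.
Rearranging, P_y·y = (3/4)·P_x·x. Substituting into the budget gives P_x·x·(1 + (3/4)) = M.
Demand: x*(P_x,P_y,M) = 4/7·M/P_x and y* = 3/7·M/P_y.
At P_x=14.3, P_y=10.2, M=111: x* = 4/7·111/14.3 = 4.4356, y* = 4.6639.

x* = 4.4356, y* = 4.6639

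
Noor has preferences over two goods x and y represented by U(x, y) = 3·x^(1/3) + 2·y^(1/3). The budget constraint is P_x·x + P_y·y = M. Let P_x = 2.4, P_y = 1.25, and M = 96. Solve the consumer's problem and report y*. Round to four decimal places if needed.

MU_x ∝ 3·x^(-2/3), MU_y ∝ 2·y^(-2/3), so MRS = (3/2)·(y/x)^(2/3) = P_x/P_y.
Solve for the ratio: y/x = [(2/3)·P_x/P_y]^(1.5).
Substitute y = (y/x)·x into the budget: x* = M/(P_x + P_y·(y/x)).
Numerically y/x = 1.448155, so x* = 96/(2.4 + 1.25·1.448155) = 22.8018 and y* = 1.448155·22.8018 = 33.0205.

y* = 33.0205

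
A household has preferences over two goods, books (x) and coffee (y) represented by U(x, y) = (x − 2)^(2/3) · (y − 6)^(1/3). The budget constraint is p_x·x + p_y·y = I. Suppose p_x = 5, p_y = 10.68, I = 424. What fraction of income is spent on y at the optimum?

share on y = 0.4262

Let x' = x−2, y' = y−6. MRS = 2·y'/x' = p_x/p_y.
Substituting into the budget: x* = 2 + 2/3·(I − 2·p_x − 6·p_y)/p_x, and y* = 6 + 1/3·(…)/p_y.
Discretionary income = 424 − 2·5 − 6·10.68 = 349.92; x* = 2 + 2/3·349.92/5 = 48.656; y* = 6 + 1/3·349.92/10.68 = 16.9213.
Expenditure on y: 10.68·16.9213 = 180.72; share = 0.4262.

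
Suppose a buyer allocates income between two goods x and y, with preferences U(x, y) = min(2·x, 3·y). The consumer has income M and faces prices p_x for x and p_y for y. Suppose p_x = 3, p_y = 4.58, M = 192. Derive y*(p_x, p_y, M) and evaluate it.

Leontief preferences: the optimum is at the kink where x/3 = y/2, i.e. y = (2/3)·x.
Budget: p_x·x + p_y·(2/3)·x = M, so (3·p_x + 2·p_y)·x = 3·M.
Demand: x*(p_x,p_y,M) = 3·M/(3·p_x + 2·p_y), y* = 2·M/(3·p_x + 2·p_y).
Here 3·3 + 2·4.58 = 18.16, giving y* = 21.1454.

y* = 21.1454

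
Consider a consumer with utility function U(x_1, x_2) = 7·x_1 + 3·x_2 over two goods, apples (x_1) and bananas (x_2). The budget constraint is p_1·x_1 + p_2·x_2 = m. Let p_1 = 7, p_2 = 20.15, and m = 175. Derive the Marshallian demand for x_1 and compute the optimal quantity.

x_1* = 25

Linear utility — the consumer picks whichever good has higher MU/price: 7/7 = 1 vs 3/20.15 = 0.1489.
x_1 gives more utility per dollar, so spend all income on x_1: x_1* = m/p_1, x_2* = 0.
Numerically: x_1* = 25, x_2* = 0.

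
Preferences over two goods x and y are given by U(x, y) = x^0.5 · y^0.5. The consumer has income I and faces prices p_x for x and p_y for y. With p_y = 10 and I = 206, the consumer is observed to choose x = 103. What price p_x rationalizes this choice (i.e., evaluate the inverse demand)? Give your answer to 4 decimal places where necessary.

p_x = 1

The MRS is y/x. Set MRS = p_x/p_y.
So 0.5·p_y·y = 0.5·p_x·x; combined with the budget, a share 0.5 of income goes to x.
Demand: x*(p_x,p_y,I) = 0.5·I/p_x and y* = 0.5·I/p_y.
Set x* = 103 in the demand function and solve for p_x: p_x = 1.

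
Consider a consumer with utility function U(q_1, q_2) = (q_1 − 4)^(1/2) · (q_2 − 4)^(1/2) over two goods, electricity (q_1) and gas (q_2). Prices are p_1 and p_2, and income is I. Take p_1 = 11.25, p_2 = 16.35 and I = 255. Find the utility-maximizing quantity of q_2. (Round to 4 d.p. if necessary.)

q_2* = 8.422

MRS = (q_2−4)/(q_1−4). Tangency with p_1/p_2 gives q_2−4 = (p_1/p_2)·(q_1−4).
After buying the subsistence bundle (4, 4), a share 0.5 of the remaining income goes to q_1: q_1* = 4 + 0.5·(I − 4p_1 − 4p_2)/p_1.
Discretionary income = 255 − 4·11.25 − 4·16.35 = 144.6; q_2* = 4 + 0.5·144.6/16.35 = 8.422.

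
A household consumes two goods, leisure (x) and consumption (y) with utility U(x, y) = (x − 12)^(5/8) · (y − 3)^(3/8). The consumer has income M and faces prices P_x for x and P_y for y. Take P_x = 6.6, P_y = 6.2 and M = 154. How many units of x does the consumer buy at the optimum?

MRS = (5/3)·(y−3)/(x−12). Tangency with P_x/P_y gives y−3 = (3/5)·(P_x/P_y)·(x−12).
Substituting into the budget: x* = 12 + 0.625·(M − 12·P_x − 3·P_y)/P_x, and y* = 3 + 0.375·(…)/P_y.
Discretionary income = 154 − 12·6.6 − 3·6.2 = 56.2; x* = 12 + 0.625·56.2/6.6 = 17.322.

x* = 17.322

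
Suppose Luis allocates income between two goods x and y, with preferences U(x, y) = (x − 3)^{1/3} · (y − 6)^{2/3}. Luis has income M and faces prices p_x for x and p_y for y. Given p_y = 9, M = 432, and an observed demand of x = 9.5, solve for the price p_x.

p_x = 16.8

This is Cobb-Douglas in (x−3, y−6): tangency gives 1/3·p_y·(y−6) = 2/3·p_x·(x−3).
After buying the subsistence bundle (3, 6), a share 1/3 of the remaining income goes to x: x* = 3 + 1/3·(M − 3p_x − 6p_y)/p_x.
Set x* = 9.5 in the demand function and solve for p_x: p_x = 16.8.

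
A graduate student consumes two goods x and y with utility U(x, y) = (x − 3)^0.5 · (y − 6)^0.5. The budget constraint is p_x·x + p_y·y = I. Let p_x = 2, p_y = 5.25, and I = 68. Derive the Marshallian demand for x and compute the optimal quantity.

Let x' = x−3, y' = y−6. MRS = y'/x' = p_x/p_y.
Substituting into the budget: x* = 3 + 0.5·(I − 3·p_x − 6·p_y)/p_x, and y* = 6 + 0.5·(…)/p_y.
Discretionary income = 68 − 3·2 − 6·5.25 = 30.5; x* = 3 + 0.5·30.5/2 = 10.625.

x* = 10.625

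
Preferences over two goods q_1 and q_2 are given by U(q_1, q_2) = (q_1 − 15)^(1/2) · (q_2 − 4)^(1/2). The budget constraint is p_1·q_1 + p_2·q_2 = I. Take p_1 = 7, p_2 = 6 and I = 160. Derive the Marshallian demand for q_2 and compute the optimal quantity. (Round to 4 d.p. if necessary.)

MRS = (q_2−4)/(q_1−15). Tangency with p_1/p_2 gives q_2−4 = (p_1/p_2)·(q_1−15).
After buying the subsistence bundle (15, 4), a share 0.5 of the remaining income goes to q_1: q_1* = 15 + 0.5·(I − 15p_1 − 4p_2)/p_1.
Discretionary income = 160 − 15·7 − 4·6 = 31; q_2* = 4 + 0.5·31/6 = 6.5833.

q_2* = 6.5833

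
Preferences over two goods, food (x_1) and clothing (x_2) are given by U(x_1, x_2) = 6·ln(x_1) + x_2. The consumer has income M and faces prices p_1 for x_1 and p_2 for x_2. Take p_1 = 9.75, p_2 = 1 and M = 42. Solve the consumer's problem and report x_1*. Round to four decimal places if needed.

x_1* = 0.6154

MU_x_1 = 6/x_1, MU_x_2 = 1. Tangency: 6/x_1 = p_1/p_2.
So x_1*(p_1,p_2) = 6·p_2/p_1, independent of income; and x_2* = (M − 6·p_2)/p_2.
At the given prices: x_1* = 6·1/9.75 = 0.6154.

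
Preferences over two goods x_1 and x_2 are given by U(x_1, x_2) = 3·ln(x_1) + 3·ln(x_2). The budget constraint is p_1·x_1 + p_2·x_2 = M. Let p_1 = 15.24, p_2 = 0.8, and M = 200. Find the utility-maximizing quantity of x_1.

MU_x_1/MU_x_2 = (3·x_2)/(3·x_1); tangency sets this equal to p_1/p_2.
So 3·p_2·x_2 = 3·p_1·x_1; combined with the budget, a share 0.5 of income goes to x_1.
Demand: x_1*(p_1,p_2,M) = 0.5·M/p_1 and x_2* = 0.5·M/p_2.
At p_1=15.24, p_2=0.8, M=200: x_1* = 0.5·200/15.24 = 6.5617.

x_1* = 6.5617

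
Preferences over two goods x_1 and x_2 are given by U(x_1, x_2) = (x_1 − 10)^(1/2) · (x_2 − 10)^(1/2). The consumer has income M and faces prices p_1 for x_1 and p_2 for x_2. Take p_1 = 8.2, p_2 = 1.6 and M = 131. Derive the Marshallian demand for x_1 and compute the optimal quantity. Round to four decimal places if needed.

Substituting into the budget: x_1* = 10 + 0.5·(M − 10·p_1 − 10·p_2)/p_1, and x_2* = 10 + 0.5·(…)/p_2.
Discretionary income = 131 − 10·8.2 − 10·1.6 = 33; x_1* = 10 + 0.5·33/8.2 = 12.0122.

x_1* = 12.0122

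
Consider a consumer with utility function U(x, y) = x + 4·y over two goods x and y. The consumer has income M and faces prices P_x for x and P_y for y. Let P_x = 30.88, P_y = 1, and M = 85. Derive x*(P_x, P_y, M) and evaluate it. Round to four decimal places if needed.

Linear utility — the consumer picks whichever good has higher MU/price: 1/30.88 = 0.0324 vs 4/1 = 4.
y gives more utility per dollar, so spend all income on y: y* = M/P_y, x* = 0.
Numerically: x* = 0, y* = 85.

x* = 0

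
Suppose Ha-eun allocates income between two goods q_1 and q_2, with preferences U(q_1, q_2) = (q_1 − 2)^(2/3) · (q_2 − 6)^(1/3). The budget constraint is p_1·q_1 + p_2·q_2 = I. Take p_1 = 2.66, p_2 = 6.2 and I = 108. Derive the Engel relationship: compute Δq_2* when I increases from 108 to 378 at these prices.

Δq_2* = 14.5161

Let q_1' = q_1−2, q_2' = q_2−6. MRS = 2·q_2'/q_1' = p_1/p_2.
After buying the subsistence bundle (2, 6), a share 2/3 of the remaining income goes to q_1: q_1* = 2 + 2/3·(I − 2p_1 − 6p_2)/p_1.
Discretionary income = 108 − 2·2.66 − 6·6.2 = 65.48; q_2* = 6 + 1/3·65.48/6.2 = 9.5204.
At I' = 378: q_2* = 24.0366. Change: 24.0366 − 9.5204 = 14.5161.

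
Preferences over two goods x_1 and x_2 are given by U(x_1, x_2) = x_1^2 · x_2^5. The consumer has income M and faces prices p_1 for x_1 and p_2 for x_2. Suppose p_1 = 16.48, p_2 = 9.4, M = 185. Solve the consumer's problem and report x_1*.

x_1* = 3.2074

Demand: x_1*(p_1,p_2,M) = 2/7·M/p_1 and x_2* = 5/7·M/p_2.
At p_1=16.48, p_2=9.4, M=185: x_1* = 2/7·185/16.48 = 3.2074.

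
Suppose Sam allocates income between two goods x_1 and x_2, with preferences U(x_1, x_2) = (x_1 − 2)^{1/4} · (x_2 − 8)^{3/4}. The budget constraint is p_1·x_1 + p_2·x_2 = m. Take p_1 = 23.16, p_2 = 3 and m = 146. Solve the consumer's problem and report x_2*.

x_2* = 26.92

Substituting into the budget: x_1* = 2 + 0.25·(m − 2·p_1 − 8·p_2)/p_1, and x_2* = 8 + 0.75·(…)/p_2.
Discretionary income = 146 − 2·23.16 − 8·3 = 75.68; x_2* = 8 + 0.75·75.68/3 = 26.92.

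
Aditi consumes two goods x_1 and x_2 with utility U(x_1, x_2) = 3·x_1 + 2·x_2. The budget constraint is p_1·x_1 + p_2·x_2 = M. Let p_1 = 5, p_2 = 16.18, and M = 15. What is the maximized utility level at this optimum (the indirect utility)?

V = 9

Perfect substitutes: compare marginal utility per dollar. 3/p_1 vs 2/p_2 → 0.6 vs 0.1236.
x_1 gives more utility per dollar, so spend all income on x_1: x_1* = M/p_1, x_2* = 0.
Numerically: x_1* = 3, x_2* = 0.
Utility at the optimum: U(3, 0) = 9.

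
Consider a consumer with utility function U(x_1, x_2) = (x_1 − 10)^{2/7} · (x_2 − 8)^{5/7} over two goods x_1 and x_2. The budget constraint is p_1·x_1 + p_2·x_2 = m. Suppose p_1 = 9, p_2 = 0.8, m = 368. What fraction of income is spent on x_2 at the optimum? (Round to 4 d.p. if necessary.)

share on x_2 = 0.5446

Let x_1' = x_1−10, x_2' = x_2−8. MRS = (2/5)·x_2'/x_1' = p_1/p_2.
Substituting into the budget: x_1* = 10 + 2/7·(m − 10·p_1 − 8·p_2)/p_1, and x_2* = 8 + 5/7·(…)/p_2.
Discretionary income = 368 − 10·9 − 8·0.8 = 271.6; x_1* = 10 + 2/7·271.6/9 = 18.6222; x_2* = 8 + 5/7·271.6/0.8 = 250.5.
Expenditure on x_2: 0.8·250.5 = 200.4; share = 0.5446.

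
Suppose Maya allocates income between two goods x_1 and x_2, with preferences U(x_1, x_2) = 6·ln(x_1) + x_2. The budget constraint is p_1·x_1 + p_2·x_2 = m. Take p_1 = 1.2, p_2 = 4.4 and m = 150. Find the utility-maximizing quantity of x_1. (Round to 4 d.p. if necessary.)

x_1* = 22

MU_x_1 = 6/x_1, MU_x_2 = 1. Tangency: 6/x_1 = p_1/p_2.
So x_1*(p_1,p_2) = 6·p_2/p_1, independent of income; and x_2* = (m − 6·p_2)/p_2.
At the given prices: x_1* = 6·4.4/1.2 = 22.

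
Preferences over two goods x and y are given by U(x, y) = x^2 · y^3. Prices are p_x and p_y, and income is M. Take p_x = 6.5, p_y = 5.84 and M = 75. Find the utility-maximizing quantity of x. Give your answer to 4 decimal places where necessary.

Tangency: MRS = (2/3)·y/x = p_x/p_y.
So 2·p_y·y = 3·p_x·x; combined with the budget, a share 0.4 of income goes to x.
Demand: x*(p_x,p_y,M) = 0.4·M/p_x and y* = 0.6·M/p_y.
At p_x=6.5, p_y=5.84, M=75: x* = 0.4·75/6.5 = 4.6154.

x* = 4.6154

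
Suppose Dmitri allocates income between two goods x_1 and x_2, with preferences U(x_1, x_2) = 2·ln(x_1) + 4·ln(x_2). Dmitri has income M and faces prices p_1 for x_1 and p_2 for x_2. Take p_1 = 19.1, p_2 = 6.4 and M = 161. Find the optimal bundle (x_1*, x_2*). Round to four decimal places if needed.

MU_x_1/MU_x_2 = (2·x_2)/(4·x_1); tangency sets this equal to p_1/p_2.
So 2·p_2·x_2 = 4·p_1·x_1; combined with the budget, a share 1/3 of income goes to x_1.
Demand: x_1*(p_1,p_2,M) = 1/3·M/p_1 and x_2* = 2/3·M/p_2.
At p_1=19.1, p_2=6.4, M=161: x_1* = 1/3·161/19.1 = 2.8098, x_2* = 16.7708.

x_1* = 2.8098, x_2* = 16.7708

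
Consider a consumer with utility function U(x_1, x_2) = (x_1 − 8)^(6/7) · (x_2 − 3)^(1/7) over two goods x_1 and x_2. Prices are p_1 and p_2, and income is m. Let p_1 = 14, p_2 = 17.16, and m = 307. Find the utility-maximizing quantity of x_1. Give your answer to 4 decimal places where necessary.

Let x_1' = x_1−8, x_2' = x_2−3. MRS = 6·x_2'/x_1' = p_1/p_2.
Substituting into the budget: x_1* = 8 + 6/7·(m − 8·p_1 − 3·p_2)/p_1, and x_2* = 3 + 1/7·(…)/p_2.
Discretionary income = 307 − 8·14 − 3·17.16 = 143.52; x_1* = 8 + 6/7·143.52/14 = 16.7869.

x_1* = 16.7869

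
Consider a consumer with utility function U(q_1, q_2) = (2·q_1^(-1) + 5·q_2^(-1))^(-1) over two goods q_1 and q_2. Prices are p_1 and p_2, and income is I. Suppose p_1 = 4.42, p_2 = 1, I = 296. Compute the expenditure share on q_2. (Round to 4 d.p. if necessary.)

MRS = MU_q_1/MU_q_2 = (2/5)·(q_2/q_1)^(2). Set equal to p_1/p_2.
Hence q_2/q_1 = ((5/2)·p_1/p_2)^(1/(2)), i.e. raised to the 0.5 power.
With the ratio pinned down, the budget gives q_1* = I/(p_1 + p_2·(q_2/q_1)) and q_2* = (q_2/q_1)·q_1*.
Numerically q_2/q_1 = 3.324154, so q_1* = 296/(4.42 + 1·3.324154) = 38.2224 and q_2* = 3.324154·38.2224 = 127.0571.
Expenditure on q_2: 1·127.0571 = 127.0571; share = 0.4292.

share on q_2 = 0.4292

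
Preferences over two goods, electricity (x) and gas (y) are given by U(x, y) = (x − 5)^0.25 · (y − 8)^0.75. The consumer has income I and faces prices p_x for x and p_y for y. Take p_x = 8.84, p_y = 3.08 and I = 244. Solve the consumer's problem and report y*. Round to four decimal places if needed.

y* = 50.6526

Let x' = x−5, y' = y−8. MRS = (1/3)·y'/x' = p_x/p_y.
After buying the subsistence bundle (5, 8), a share 0.25 of the remaining income goes to x: x* = 5 + 0.25·(I − 5p_x − 8p_y)/p_x.
Discretionary income = 244 − 5·8.84 − 8·3.08 = 175.16; y* = 8 + 0.75·175.16/3.08 = 50.6526.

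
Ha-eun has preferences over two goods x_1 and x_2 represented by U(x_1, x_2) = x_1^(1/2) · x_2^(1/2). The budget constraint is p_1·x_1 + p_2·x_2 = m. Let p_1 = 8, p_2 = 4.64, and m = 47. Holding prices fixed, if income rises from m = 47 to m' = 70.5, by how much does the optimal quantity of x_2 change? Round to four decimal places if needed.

Δx_2* = 2.5323

MU_x_1/MU_x_2 = (0.5·x_2)/(0.5·x_1); tangency sets this equal to p_1/p_2.
Rearranging, p_2·x_2 = p_1·x_1. Substituting into the budget gives p_1·x_1·(1 + 1) = m.
Demand: x_1*(p_1,p_2,m) = 0.5·m/p_1 and x_2* = 0.5·m/p_2.
At p_1=8, p_2=4.64, m=47: x_2* = 0.5·47/4.64 = 5.0647.
At m' = 70.5: x_2* = 7.597. Change: 7.597 − 5.0647 = 2.5323.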